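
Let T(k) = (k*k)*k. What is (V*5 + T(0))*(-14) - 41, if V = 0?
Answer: -41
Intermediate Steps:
T(k) = k³ (T(k) = k²*k = k³)
(V*5 + T(0))*(-14) - 41 = (0*5 + 0³)*(-14) - 41 = (0 + 0)*(-14) - 41 = 0*(-14) - 41 = 0 - 41 = -41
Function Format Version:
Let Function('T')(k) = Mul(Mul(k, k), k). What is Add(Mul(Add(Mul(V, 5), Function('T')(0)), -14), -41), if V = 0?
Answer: -41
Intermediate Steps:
Function('T')(k) = Pow(k, 3) (Function('T')(k) = Mul(Pow(k, 2), k) = Pow(k, 3))
Add(Mul(Add(Mul(V, 5), Function('T')(0)), -14), -41) = Add(Mul(Add(Mul(0, 5), Pow(0, 3)), -14), -41) = Add(Mul(Add(0, 0), -14), -41) = Add(Mul(0, -14), -41) = Add(0, -41) = -41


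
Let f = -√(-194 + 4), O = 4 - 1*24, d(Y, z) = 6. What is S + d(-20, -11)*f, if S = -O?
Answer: 20 - 6*I*√190 ≈ 20.0 - 82.704*I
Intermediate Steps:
O = -20 (O = 4 - 24 = -20)
S = 20 (S = -1*(-20) = 20)
f = -I*√190 (f = -√(-190) = -I*√190 ≈ -13.784*I)
S + d(-20, -11)*f = 20 + 6*(-I*√190) = 20 - 6*I*√190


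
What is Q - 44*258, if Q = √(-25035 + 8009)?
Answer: -11352 + I*√17026 ≈ -11352.0 + 130.48*I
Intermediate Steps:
Q = I*√17026 (Q = √(-17026) = I*√17026 ≈ 130.48*I)
Q - 44*258 = I*√17026 - 44*258 = I*√17026 - 1*11352 = I*√17026 - 11352 = -11352 + I*√17026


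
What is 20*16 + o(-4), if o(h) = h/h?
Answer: 321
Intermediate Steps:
o(h) = 1
20*16 + o(-4) = 20*16 + 1 = 320 + 1 = 321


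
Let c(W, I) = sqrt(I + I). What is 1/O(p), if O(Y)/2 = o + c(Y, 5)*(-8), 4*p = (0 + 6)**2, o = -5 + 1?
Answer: 1/312 - sqrt(10)/156 ≈ -0.017066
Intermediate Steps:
c(W, I) = sqrt(2)*sqrt(I) (c(W, I) = sqrt(2*I) = sqrt(2)*sqrt(I))
o = -4
p = 9 (p = (0 + 6)**2/4 = (1/4)*6**2 = (1/4)*36 = 9)
O(Y) = -8 - 16*sqrt(10) (O(Y) = 2*(-4 + (sqrt(2)*sqrt(5))*(-8)) = 2*(-4 + sqrt(10)*(-8)) = 2*(-4 - 8*sqrt(10)) = -8 - 16*sqrt(10))
1/O(p) = 1/(-8 - 16*sqrt(10))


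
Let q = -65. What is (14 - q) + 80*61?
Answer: 4959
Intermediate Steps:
(14 - q) + 80*61 = (14 - 1*(-65)) + 80*61 = (14 + 65) + 4880 = 79 + 4880 = 4959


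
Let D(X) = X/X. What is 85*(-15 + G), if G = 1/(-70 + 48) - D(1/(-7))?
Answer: -30005/22 ≈ -1363.9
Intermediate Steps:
D(X) = 1
G = -23/22 (G = 1/(-70 + 48) - 1*1 = 1/(-22) - 1 = -1/22 - 1 = -23/22 ≈ -1.0455)
85*(-15 + G) = 85*(-15 - 23/22) = 85*(-353/22) = -30005/22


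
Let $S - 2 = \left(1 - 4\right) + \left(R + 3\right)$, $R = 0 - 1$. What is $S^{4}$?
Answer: $1$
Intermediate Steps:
$R = -1$ ($R = 0 - 1 = -1$)
$S = 1$ ($S = 2 + \left(\left(1 - 4\right) + \left(-1 + 3\right)\right) = 2 + \left(\left(1 - 4\right) + 2\right) = 2 + \left(-3 + 2\right) = 2 - 1 = 1$)
$S^{4} = 1^{4} = 1$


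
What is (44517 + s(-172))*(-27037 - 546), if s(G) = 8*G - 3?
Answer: -1189875454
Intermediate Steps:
s(G) = -3 + 8*G
(44517 + s(-172))*(-27037 - 546) = (44517 + (-3 + 8*(-172)))*(-27037 - 546) = (44517 + (-3 - 1376))*(-27583) = (44517 - 1379)*(-27583) = 43138*(-27583) = -1189875454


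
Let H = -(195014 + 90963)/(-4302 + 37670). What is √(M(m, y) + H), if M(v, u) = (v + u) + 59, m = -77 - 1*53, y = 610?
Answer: 25*√236237098/16684 ≈ 23.031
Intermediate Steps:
m = -130 (m = -77 - 53 = -130)
M(v, u) = 59 + u + v (M(v, u) = (u + v) + 59 = 59 + u + v)
H = -285977/33368 ≈ -8.5704
√(M(m, y) + H) = √((59 + 610 - 130) - 285977/33368) = √(539 - 285977/33368) = √(17699375/33368) = 25*√236237098/16684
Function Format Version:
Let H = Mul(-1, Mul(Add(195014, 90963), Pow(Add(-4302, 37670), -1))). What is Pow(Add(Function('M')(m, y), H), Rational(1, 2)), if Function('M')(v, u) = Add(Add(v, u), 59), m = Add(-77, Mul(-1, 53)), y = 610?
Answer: Mul(Rational(25, 16684), Pow(236237098, Rational(1, 2))) ≈ 23.031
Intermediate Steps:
m = -130 (m = Add(-77, -53) = -130)
Function('M')(v, u) = Add(59, u, v) (Function('M')(v, u) = Add(Add(u, v), 59) = Add(59, u, v))
H = Rational(-285977, 33368) (H = Mul(-1, Mul(285977, Pow(33368, -1))) = Mul(-1, Mul(285977, Rational(1, 33368))) = Mul(-1, Rational(285977, 33368)) = Rational(-285977, 33368) ≈ -8.5704)
Pow(Add(Function('M')(m, y), H), Rational(1, 2)) = Pow(Add(Add(59, 610, -130), Rational(-285977, 33368)), Rational(1, 2)) = Pow(Add(539, Rational(-285977, 33368)), Rational(1, 2)) = Pow(Rational(17699375, 33368), Rational(1, 2)) = Mul(Rational(25, 16684), Pow(236237098, Rational(1, 2)))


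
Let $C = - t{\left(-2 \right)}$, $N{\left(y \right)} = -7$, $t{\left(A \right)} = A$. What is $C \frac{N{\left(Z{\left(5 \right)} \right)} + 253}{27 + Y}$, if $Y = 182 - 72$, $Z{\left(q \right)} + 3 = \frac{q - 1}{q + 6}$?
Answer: $\frac{492}{137} \approx 3.5912$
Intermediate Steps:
$Z{\left(q \right)} = -3 + \frac{-1 + q}{6 + q}$ ($Z{\left(q \right)} = -3 + \frac{q - 1}{q + 6} = -3 + \frac{-1 + q}{6 + q}$)
$Y = 110$ ($Y = 182 - 72 = 110$)
$C = 2$ ($C = \left(-1\right) \left(-2\right) = 2$)
$C \frac{N{\left(Z{\left(5 \right)} \right)} + 253}{27 + Y} = 2 \frac{-7 + 253}{27 + 110} = 2 \cdot \frac{246}{137} = \frac{492}{137}$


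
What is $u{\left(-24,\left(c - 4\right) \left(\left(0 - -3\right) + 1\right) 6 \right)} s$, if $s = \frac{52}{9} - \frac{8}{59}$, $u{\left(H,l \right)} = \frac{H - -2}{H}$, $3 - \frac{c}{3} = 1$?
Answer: $\frac{8239}{1593} \approx 5.172$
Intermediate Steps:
$c = 6$ ($c = 9 - 3 = 6$)
$u{\left(H,l \right)} = \frac{2 + H}{H}$ ($u{\left(H,l \right)} = \frac{H + 2}{H} = \frac{2 + H}{H}$)
$s = \frac{2996}{531}$ ($s = 52 \cdot \frac{1}{9} - \frac{8}{59} = \frac{52}{9} - \frac{8}{59} = \frac{2996}{531} \approx 5.6422$)
$u{\left(-24,\left(c - 4\right) \left(\left(0 - -3\right) + 1\right) 6 \right)} s = \frac{2 - 24}{-24} \cdot \frac{2996}{531} = \left(- \frac{1}{24}\right) \left(-22\right) \frac{2996}{531} = \frac{11}{12} \cdot \frac{2996}{531} = \frac{8239}{1593}$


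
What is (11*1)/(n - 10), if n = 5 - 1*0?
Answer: -11/5 ≈ -2.2000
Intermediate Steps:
n = 5 (n = 5 + 0 = 5)
(11*1)/(n - 10) = (11*1)/(5 - 10) = 11/(-5) = 11*(-⅕) = -11/5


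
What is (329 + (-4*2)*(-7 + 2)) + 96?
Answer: 465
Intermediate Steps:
(329 + (-4*2)*(-7 + 2)) + 96 = (329 - 8*(-5)) + 96 = (329 + 40) + 96 = 369 + 96 = 465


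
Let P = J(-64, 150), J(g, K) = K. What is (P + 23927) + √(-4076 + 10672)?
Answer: 24077 + 2*√1649 ≈ 24158.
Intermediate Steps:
P = 150
(P + 23927) + √(-4076 + 10672) = (150 + 23927) + √(-4076 + 10672) = 24077 + √6596 = 24077 + 2*√1649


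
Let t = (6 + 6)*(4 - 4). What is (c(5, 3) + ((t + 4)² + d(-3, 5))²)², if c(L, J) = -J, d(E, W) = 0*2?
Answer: 64009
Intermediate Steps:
d(E, W) = 0
t = 0 (t = 12*0 = 0)
(c(5, 3) + ((t + 4)² + d(-3, 5))²)² = (-1*3 + ((0 + 4)² + 0)²)² = (-3 + (4² + 0)²)² = (-3 + (16 + 0)²)² = (-3 + 16²)² = (-3 + 256)² = 253² = 64009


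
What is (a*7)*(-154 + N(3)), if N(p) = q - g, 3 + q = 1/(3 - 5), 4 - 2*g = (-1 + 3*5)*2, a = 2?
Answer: -2037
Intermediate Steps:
g = -12 (g = 2 - (-1 + 3*5)*2/2 = 2 - (-1 + 15)*2/2 = 2 - 7*2 = 2 - 1/2*28 = 2 - 14 = -12)
q = -7/2 (q = -3 + 1/(3 - 5) = -3 + 1/(-2) = -3 - 1/2 = -7/2 ≈ -3.5000)
N(p) = 17/2 (N(p) = -7/2 - 1*(-12) = -7/2 + 12 = 17/2)
(a*7)*(-154 + N(3)) = (2*7)*(-154 + 17/2) = 14*(-291/2) = -2037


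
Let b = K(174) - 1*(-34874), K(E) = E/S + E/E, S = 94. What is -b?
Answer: -1639212/47 ≈ -34877.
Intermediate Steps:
K(E) = 1 + E/94 (K(E) = E/94 + E/E = E*(1/94) + 1 = E/94 + 1 = 1 + E/94)
b = 1639212/47 (b = (1 + (1/94)*174) - 1*(-34874) = (1 + 87/47) + 34874 = 134/47 + 34874 = 1639212/47 ≈ 34877.)
-b = -1*1639212/47 = -1639212/47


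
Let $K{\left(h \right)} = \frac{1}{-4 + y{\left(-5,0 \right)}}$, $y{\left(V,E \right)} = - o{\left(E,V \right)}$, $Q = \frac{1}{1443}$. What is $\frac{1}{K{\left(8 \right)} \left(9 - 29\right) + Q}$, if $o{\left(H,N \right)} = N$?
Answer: $- \frac{1443}{28859} \approx -0.050002$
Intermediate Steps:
$Q = \frac{1}{1443} \approx 0.000693$
$y{\left(V,E \right)} = - V$
$K{\left(h \right)} = 1$ ($K{\left(h \right)} = \frac{1}{-4 - -5} = \frac{1}{-4 + 5} = 1^{-1} = 1$)
$\frac{1}{K{\left(8 \right)} \left(9 - 29\right) + Q} = \frac{1}{1 \left(9 - 29\right) + \frac{1}{1443}} = \frac{1}{1 \left(-20\right) + \frac{1}{1443}} = \frac{1}{-20 + \frac{1}{1443}} = \frac{1}{- \frac{28859}{1443}} = - \frac{1443}{28859}$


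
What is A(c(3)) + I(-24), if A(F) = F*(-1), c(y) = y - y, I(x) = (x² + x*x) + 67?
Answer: 1219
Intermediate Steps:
I(x) = 67 + 2*x² (I(x) = (x² + x²) + 67 = 2*x² + 67 = 67 + 2*x²)
c(y) = 0
A(F) = -F
A(c(3)) + I(-24) = -1*0 + (67 + 2*(-24)²) = 0 + (67 + 2*576) = 0 + (67 + 1152) = 0 + 1219 = 1219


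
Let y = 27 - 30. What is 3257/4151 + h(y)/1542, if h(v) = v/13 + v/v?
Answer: 32665666/41605473 ≈ 0.78513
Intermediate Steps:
y = -3
h(v) = 1 + v/13 (h(v) = v*(1/13) + 1 = v/13 + 1 = 1 + v/13)
3257/4151 + h(y)/1542 = 3257/4151 + (1 + (1/13)*(-3))/1542 = 3257*(1/4151) + (1 - 3/13)*(1/1542) = 3257/4151 + (10/13)*(1/1542) = 3257/4151 + 5/10023 = 32665666/41605473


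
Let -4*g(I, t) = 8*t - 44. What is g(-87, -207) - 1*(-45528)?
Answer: 45953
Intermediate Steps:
g(I, t) = 11 - 2*t (g(I, t) = -(8*t - 44)/4 = -(-44 + 8*t)/4 = 11 - 2*t)
g(-87, -207) - 1*(-45528) = (11 - 2*(-207)) - 1*(-45528) = (11 + 414) + 45528 = 425 + 45528 = 45953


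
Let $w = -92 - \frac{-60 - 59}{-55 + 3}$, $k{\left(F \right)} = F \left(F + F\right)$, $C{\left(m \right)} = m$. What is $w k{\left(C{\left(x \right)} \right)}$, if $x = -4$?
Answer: $- \frac{39224}{13} \approx -3017.2$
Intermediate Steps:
$k{\left(F \right)} = 2 F^{2}$ ($k{\left(F \right)} = F 2 F = 2 F^{2}$)
$w = - \frac{4903}{52}$ ($w = -92 - - \frac{119}{-52} = -92 - \left(-119\right) \left(- \frac{1}{52}\right) = -92 - \frac{119}{52} = - \frac{4903}{52} \approx -94.288$)
$w k{\left(C{\left(x \right)} \right)} = - \frac{4903 \cdot 2 \left(-4\right)^{2}}{52} = - \frac{4903 \cdot 2 \cdot 16}{52} = \left(- \frac{4903}{52}\right) 32 = - \frac{39224}{13}$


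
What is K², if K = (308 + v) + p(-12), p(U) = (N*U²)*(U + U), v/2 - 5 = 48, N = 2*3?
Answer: 412983684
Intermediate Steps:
N = 6
v = 106 (v = 10 + 2*48 = 10 + 96 = 106)
p(U) = 12*U³ (p(U) = (6*U²)*(U + U) = (6*U²)*(2*U) = 12*U³)
K = -20322 (K = (308 + 106) + 12*(-12)³ = 414 + 12*(-1728) = 414 - 20736 = -20322)
K² = (-20322)² = 412983684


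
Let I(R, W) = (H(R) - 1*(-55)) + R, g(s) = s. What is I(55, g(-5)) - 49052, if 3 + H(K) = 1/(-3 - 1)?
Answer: -195781/4 ≈ -48945.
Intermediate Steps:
H(K) = -13/4 (H(K) = -3 + 1/(-3 - 1) = -3 + 1/(-4) = -3 - 1/4 = -13/4)
I(R, W) = 207/4 + R (I(R, W) = (-13/4 - 1*(-55)) + R = (-13/4 + 55) + R = 207/4 + R)
I(55, g(-5)) - 49052 = (207/4 + 55) - 49052 = 427/4 - 49052 = -195781/4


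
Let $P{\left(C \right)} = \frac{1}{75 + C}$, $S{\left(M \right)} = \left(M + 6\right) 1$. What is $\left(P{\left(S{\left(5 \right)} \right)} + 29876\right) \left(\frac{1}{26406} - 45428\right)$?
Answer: $- \frac{3082104125108479}{2270916} \approx -1.3572 \cdot 10^{9}$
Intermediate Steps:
$S{\left(M \right)} = 6 + M$ ($S{\left(M \right)} = \left(6 + M\right) 1 = 6 + M$)
$\left(P{\left(S{\left(5 \right)} \right)} + 29876\right) \left(\frac{1}{26406} - 45428\right) = \left(\frac{1}{75 + \left(6 + 5\right)} + 29876\right) \left(\frac{1}{26406} - 45428\right) = \left(\frac{1}{75 + 11} + 29876\right) \left(\frac{1}{26406} - 45428\right) = \left(\frac{1}{86} + 29876\right) \left(- \frac{1199571767}{26406}\right) = \frac{2569337}{86} \left(- \frac{1199571767}{26406}\right) = - \frac{3082104125108479}{2270916}$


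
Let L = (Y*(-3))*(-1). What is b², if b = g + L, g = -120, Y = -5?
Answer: 18225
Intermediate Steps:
L = -15 (L = -5*(-3)*(-1) = 15*(-1) = -15)
b = -135 (b = -120 - 15 = -135)
b² = (-135)² = 18225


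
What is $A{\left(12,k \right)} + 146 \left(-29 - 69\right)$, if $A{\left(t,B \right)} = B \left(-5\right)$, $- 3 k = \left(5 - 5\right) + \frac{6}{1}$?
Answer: $-14298$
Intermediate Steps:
$k = -2$ ($k = - \frac{\left(5 - 5\right) + \frac{6}{1}}{3} = - \frac{0 + 6 \cdot 1}{3} = - \frac{0 + 6}{3} = \left(- \frac{1}{3}\right) 6 = -2$)
$A{\left(t,B \right)} = - 5 B$
$A{\left(12,k \right)} + 146 \left(-29 - 69\right) = \left(-5\right) \left(-2\right) + 146 \left(-29 - 69\right) = 10 + 146 \left(-29 - 69\right) = 10 + 146 \left(-98\right) = 10 - 14308 = -14298$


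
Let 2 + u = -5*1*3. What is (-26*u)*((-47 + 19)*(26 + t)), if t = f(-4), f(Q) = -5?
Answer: -259896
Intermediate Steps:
u = -17 (u = -2 - 5*1*3 = -2 - 5*3 = -2 - 15 = -17)
t = -5
(-26*u)*((-47 + 19)*(26 + t)) = (-26*(-17))*((-47 + 19)*(26 - 5)) = 442*(-28*21) = 442*(-588) = -259896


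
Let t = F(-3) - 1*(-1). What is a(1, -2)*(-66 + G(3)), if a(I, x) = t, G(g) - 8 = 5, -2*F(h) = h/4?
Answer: -583/8 ≈ -72.875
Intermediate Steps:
F(h) = -h/8 (F(h) = -h/(2*4) = -h/8)
G(g) = 13 (G(g) = 8 + 5 = 13)
t = 11/8 (t = -⅛*(-3) - 1*(-1) = 3/8 + 1 = 11/8 ≈ 1.3750)
a(I, x) = 11/8
a(1, -2)*(-66 + G(3)) = 11*(-66 + 13)/8 = (11/8)*(-53) = -583/8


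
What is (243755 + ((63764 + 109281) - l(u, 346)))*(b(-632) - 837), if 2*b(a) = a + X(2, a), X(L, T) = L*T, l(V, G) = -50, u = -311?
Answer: -744077250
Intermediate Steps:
b(a) = 3*a/2 (b(a) = (a + 2*a)/2 = (3*a)/2 = 3*a/2)
(243755 + ((63764 + 109281) - l(u, 346)))*(b(-632) - 837) = (243755 + ((63764 + 109281) - 1*(-50)))*((3/2)*(-632) - 837) = (243755 + (173045 + 50))*(-948 - 837) = (243755 + 173095)*(-1785) = 416850*(-1785) = -744077250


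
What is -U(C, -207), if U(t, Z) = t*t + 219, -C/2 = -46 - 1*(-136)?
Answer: -32619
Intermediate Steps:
C = -180 (C = -2*(-46 - 1*(-136)) = -2*(-46 + 136) = -2*90 = -180)
U(t, Z) = 219 + t² (U(t, Z) = t² + 219 = 219 + t²)
-U(C, -207) = -(219 + (-180)²) = -(219 + 32400) = -1*32619 = -32619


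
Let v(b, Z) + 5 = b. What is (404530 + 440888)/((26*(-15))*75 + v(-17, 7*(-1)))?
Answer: -422709/14636 ≈ -28.881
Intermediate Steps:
v(b, Z) = -5 + b
(404530 + 440888)/((26*(-15))*75 + v(-17, 7*(-1))) = (404530 + 440888)/((26*(-15))*75 + (-5 - 17)) = 845418/(-390*75 - 22) = 845418/(-29250 - 22) = 845418/(-29272) = 845418*(-1/29272) = -422709/14636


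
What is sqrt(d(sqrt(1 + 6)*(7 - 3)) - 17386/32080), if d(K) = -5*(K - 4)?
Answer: sqrt(1251549070 - 1286408000*sqrt(7))/8020 ≈ 5.7842*I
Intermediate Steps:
d(K) = 20 - 5*K (d(K) = -5*(-4 + K) = 20 - 5*K)
sqrt(d(sqrt(1 + 6)*(7 - 3)) - 17386/32080) = sqrt((20 - 5*sqrt(1 + 6)*(7 - 3)) - 17386/32080) = sqrt((20 - 5*sqrt(7)*4) - 17386*1/32080) = sqrt((20 - 20*sqrt(7)) - 8693/16040) = sqrt(312107/16040 - 20*sqrt(7))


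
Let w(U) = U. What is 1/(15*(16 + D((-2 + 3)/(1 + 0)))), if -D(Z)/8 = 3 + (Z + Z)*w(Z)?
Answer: -1/360 ≈ -0.0027778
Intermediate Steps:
D(Z) = -24 - 16*Z**2 (D(Z) = -8*(3 + (Z + Z)*Z) = -8*(3 + (2*Z)*Z) = -8*(3 + 2*Z**2) = -24 - 16*Z**2)
1/(15*(16 + D((-2 + 3)/(1 + 0)))) = 1/(15*(16 + (-24 - 16*(-2 + 3)**2/(1 + 0)**2))) = 1/(15*(16 + (-24 - 16*1**2))) = 1/(15*(16 + (-24 - 16*1))) = 1/(15*(16 + (-24 - 16))) = 1/(15*(16 - 40)) = 1/(15*(-24)) = 1/(-360) = -1/360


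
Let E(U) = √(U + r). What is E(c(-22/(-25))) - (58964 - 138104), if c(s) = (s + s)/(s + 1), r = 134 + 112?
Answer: 79140 + √545482/47 ≈ 79156.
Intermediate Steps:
r = 246
c(s) = 2*s/(1 + s) (c(s) = (2*s)/(1 + s) = 2*s/(1 + s))
E(U) = √(246 + U) (E(U) = √(U + 246) = √(246 + U))
E(c(-22/(-25))) - (58964 - 138104) = √(246 + 2*(-22/(-25))/(1 - 22/(-25))) - (58964 - 138104) = √(246 + 2*(-22*(-1/25))/(1 - 22*(-1/25))) - 1*(-79140) = √(246 + 2*(22/25)/(1 + 22/25)) + 79140 = √(246 + 2*(22/25)/(47/25)) + 79140 = √(246 + 2*(22/25)*(25/47)) + 79140 = √(246 + 44/47) + 79140 = √(11606/47) + 79140 = √545482/47 + 79140 = 79140 + √545482/47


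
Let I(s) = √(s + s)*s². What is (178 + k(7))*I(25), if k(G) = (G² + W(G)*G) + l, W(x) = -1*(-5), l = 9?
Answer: 846875*√2 ≈ 1.1977e+6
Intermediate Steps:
W(x) = 5
k(G) = 9 + G² + 5*G (k(G) = (G² + 5*G) + 9 = 9 + G² + 5*G)
I(s) = √2*s^(5/2) (I(s) = √(2*s)*s² = (√2*√s)*s² = √2*s^(5/2))
(178 + k(7))*I(25) = (178 + (9 + 7² + 5*7))*(√2*25^(5/2)) = (178 + (9 + 49 + 35))*(√2*3125) = (178 + 93)*(3125*√2) = 271*(3125*√2) = 846875*√2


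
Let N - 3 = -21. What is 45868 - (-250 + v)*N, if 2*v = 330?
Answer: 44338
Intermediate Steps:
v = 165 (v = (½)*330 = 165)
N = -18 (N = 3 - 21 = -18)
45868 - (-250 + v)*N = 45868 - (-250 + 165)*(-18) = 45868 - (-85)*(-18) = 45868 - 1*1530 = 45868 - 1530 = 44338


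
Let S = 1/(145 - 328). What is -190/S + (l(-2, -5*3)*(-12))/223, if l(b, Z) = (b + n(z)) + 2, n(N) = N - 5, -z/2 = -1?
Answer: 7753746/223 ≈ 34770.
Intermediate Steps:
z = 2 (z = -2*(-1) = 2)
n(N) = -5 + N
S = -1/183 (S = 1/(-183) = -1/183 ≈ -0.0054645)
l(b, Z) = -1 + b (l(b, Z) = (b + (-5 + 2)) + 2 = (b - 3) + 2 = (-3 + b) + 2 = -1 + b)
-190/S + (l(-2, -5*3)*(-12))/223 = -190/(-1/183) + ((-1 - 2)*(-12))/223 = -190*(-183) - 3*(-12)*(1/223) = 34770 + 36*(1/223) = 34770 + 36/223 = 7753746/223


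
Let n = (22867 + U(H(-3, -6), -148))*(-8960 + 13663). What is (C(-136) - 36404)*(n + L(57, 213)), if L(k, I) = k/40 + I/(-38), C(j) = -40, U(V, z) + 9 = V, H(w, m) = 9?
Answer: -744669887638713/190 ≈ -3.9193e+12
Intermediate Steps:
U(V, z) = -9 + V
L(k, I) = -I/38 + k/40 (L(k, I) = k*(1/40) + I*(-1/38) = k/40 - I/38 = -I/38 + k/40)
n = 107543501 (n = (22867 + (-9 + 9))*(-8960 + 13663) = (22867 + 0)*4703 = 22867*4703 = 107543501)
(C(-136) - 36404)*(n + L(57, 213)) = (-40 - 36404)*(107543501 + (-1/38*213 + (1/40)*57)) = -36444*(107543501 + (-213/38 + 57/40)) = -36444*(107543501 - 3177/760) = -36444*81733057583/760 = -744669887638713/190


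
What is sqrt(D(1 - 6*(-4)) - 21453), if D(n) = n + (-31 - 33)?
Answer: 6*I*sqrt(597) ≈ 146.6*I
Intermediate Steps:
D(n) = -64 + n (D(n) = n - 64 = -64 + n)
sqrt(D(1 - 6*(-4)) - 21453) = sqrt((-64 + (1 - 6*(-4))) - 21453) = sqrt((-64 + (1 + 24)) - 21453) = sqrt((-64 + 25) - 21453) = sqrt(-39 - 21453) = sqrt(-21492) = 6*I*sqrt(597)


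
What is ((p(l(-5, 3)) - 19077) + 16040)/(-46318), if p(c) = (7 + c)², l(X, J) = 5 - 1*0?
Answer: 2893/46318 ≈ 0.062460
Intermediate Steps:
l(X, J) = 5 (l(X, J) = 5 + 0 = 5)
((p(l(-5, 3)) - 19077) + 16040)/(-46318) = (((7 + 5)² - 19077) + 16040)/(-46318) = ((12² - 19077) + 16040)*(-1/46318) = ((144 - 19077) + 16040)*(-1/46318) = (-18933 + 16040)*(-1/46318) = -2893*(-1/46318) = 2893/46318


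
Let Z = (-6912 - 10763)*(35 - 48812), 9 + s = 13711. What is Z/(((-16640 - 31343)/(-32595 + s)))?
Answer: 16288287743175/47983 ≈ 3.3946e+8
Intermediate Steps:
s = 13702 (s = -9 + 13711 = 13702)
Z = 862133475 (Z = -17675*(-48777) = 862133475)
Z/(((-16640 - 31343)/(-32595 + s))) = 862133475/(((-16640 - 31343)/(-32595 + 13702))) = 862133475/((-47983/(-18893))) = 862133475/((-47983*(-1/18893))) = 862133475/(47983/18893) = 862133475*(18893/47983) = 16288287743175/47983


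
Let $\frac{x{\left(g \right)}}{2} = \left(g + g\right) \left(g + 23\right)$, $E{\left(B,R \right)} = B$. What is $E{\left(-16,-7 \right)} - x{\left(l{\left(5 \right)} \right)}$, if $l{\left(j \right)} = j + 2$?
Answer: $-856$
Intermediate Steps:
$l{\left(j \right)} = 2 + j$
$x{\left(g \right)} = 4 g \left(23 + g\right)$ ($x{\left(g \right)} = 2 \left(g + g\right) \left(g + 23\right) = 2 \cdot 2 g \left(23 + g\right) = 4 g \left(23 + g\right)$)
$E{\left(-16,-7 \right)} - x{\left(l{\left(5 \right)} \right)} = -16 - 4 \left(2 + 5\right) \left(23 + \left(2 + 5\right)\right) = -16 - 4 \cdot 7 \left(23 + 7\right) = -16 - 4 \cdot 7 \cdot 30 = -16 - 840 = -856$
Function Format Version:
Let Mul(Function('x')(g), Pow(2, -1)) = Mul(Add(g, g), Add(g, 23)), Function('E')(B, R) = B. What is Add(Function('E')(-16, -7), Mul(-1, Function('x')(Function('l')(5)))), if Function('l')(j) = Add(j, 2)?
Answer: -856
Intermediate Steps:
Function('l')(j) = Add(2, j)
Function('x')(g) = Mul(4, g, Add(23, g)) (Function('x')(g) = Mul(2, Mul(Add(g, g), Add(g, 23))) = Mul(2, Mul(Mul(2, g), Add(23, g))) = Mul(2, Mul(2, g, Add(23, g))) = Mul(4, g, Add(23, g)))
Add(Function('E')(-16, -7), Mul(-1, Function('x')(Function('l')(5)))) = Add(-16, Mul(-1, Mul(4, Add(2, 5), Add(23, Add(2, 5))))) = Add(-16, Mul(-1, Mul(4, 7, Add(23, 7)))) = Add(-16, Mul(-1, Mul(4, 7, 30))) = Add(-16, Mul(-1, 840)) = Add(-16, -840) = -856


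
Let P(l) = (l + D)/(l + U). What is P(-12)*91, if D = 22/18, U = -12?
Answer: 8827/216 ≈ 40.866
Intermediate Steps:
D = 11/9 (D = 22*(1/18) = 11/9 ≈ 1.2222)
P(l) = (11/9 + l)/(-12 + l) (P(l) = (l + 11/9)/(l - 12) = (11/9 + l)/(-12 + l))
P(-12)*91 = ((11/9 - 12)/(-12 - 12))*91 = (-97/9/(-24))*91 = -1/24*(-97/9)*91 = (97/216)*91 = 8827/216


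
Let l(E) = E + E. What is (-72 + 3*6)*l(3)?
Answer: -324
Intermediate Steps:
l(E) = 2*E
(-72 + 3*6)*l(3) = (-72 + 3*6)*(2*3) = (-72 + 18)*6 = -54*6 = -324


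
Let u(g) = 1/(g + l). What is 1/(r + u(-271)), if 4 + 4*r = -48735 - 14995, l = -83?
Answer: -177/2820230 ≈ -6.2761e-5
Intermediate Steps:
u(g) = 1/(-83 + g) (u(g) = 1/(g - 83) = 1/(-83 + g))
r = -31867/2 (r = -1 + (-48735 - 14995)/4 = -1 + (¼)*(-63730) = -1 - 31865/2 = -31867/2 ≈ -15934.)
1/(r + u(-271)) = 1/(-31867/2 + 1/(-83 - 271)) = 1/(-31867/2 + 1/(-354)) = 1/(-31867/2 - 1/354) = 1/(-2820230/177) = -177/2820230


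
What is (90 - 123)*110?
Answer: -3630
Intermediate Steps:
(90 - 123)*110 = -33*110 = -3630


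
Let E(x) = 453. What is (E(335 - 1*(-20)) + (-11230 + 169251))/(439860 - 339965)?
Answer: 158474/99895 ≈ 1.5864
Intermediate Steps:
(E(335 - 1*(-20)) + (-11230 + 169251))/(439860 - 339965) = (453 + (-11230 + 169251))/(439860 - 339965) = (453 + 158021)/99895 = 158474*(1/99895) = 158474/99895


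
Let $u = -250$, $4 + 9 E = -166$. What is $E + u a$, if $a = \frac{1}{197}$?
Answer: $- \frac{35740}{1773} \approx -20.158$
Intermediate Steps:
$E = - \frac{170}{9}$ ($E = - \frac{4}{9} + \frac{1}{9} \left(-166\right) = - \frac{4}{9} - \frac{166}{9} = - \frac{170}{9} \approx -18.889$)
$a = \frac{1}{197} \approx 0.0050761$
$E + u a = - \frac{170}{9} - \frac{250}{197} = - \frac{35740}{1773}$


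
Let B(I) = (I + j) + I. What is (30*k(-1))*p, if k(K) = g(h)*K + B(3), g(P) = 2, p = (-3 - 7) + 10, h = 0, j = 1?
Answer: 0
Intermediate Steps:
p = 0 (p = -10 + 10 = 0)
B(I) = 1 + 2*I (B(I) = (I + 1) + I = (1 + I) + I = 1 + 2*I)
k(K) = 7 + 2*K (k(K) = 2*K + (1 + 2*3) = 2*K + (1 + 6) = 2*K + 7 = 7 + 2*K)
(30*k(-1))*p = (30*(7 + 2*(-1)))*0 = (30*(7 - 2))*0 = (30*5)*0 = 150*0 = 0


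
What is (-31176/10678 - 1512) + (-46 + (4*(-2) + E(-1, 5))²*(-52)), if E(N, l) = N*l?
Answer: -55252882/5339 ≈ -10349.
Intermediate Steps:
(-31176/10678 - 1512) + (-46 + (4*(-2) + E(-1, 5))²*(-52)) = (-31176/10678 - 1512) + (-46 + (4*(-2) - 1*5)²*(-52)) = (-31176*1/10678 - 1512) + (-46 + (-8 - 5)²*(-52)) = (-15588/5339 - 1512) + (-46 + (-13)²*(-52)) = -8088156/5339 + (-46 + 169*(-52)) = -8088156/5339 + (-46 - 8788) = -8088156/5339 - 8834 = -55252882/5339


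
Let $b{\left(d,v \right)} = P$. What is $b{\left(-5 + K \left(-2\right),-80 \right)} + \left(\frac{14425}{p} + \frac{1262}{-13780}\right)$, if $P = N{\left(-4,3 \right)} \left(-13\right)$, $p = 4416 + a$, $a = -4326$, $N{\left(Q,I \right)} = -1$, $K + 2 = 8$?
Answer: $\frac{5369638}{31005} \approx 173.19$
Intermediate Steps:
$K = 6$ ($K = -2 + 8 = 6$)
$p = 90$ ($p = 4416 - 4326 = 90$)
$P = 13$ ($P = \left(-1\right) \left(-13\right) = 13$)
$b{\left(d,v \right)} = 13$
$b{\left(-5 + K \left(-2\right),-80 \right)} + \left(\frac{14425}{p} + \frac{1262}{-13780}\right) = 13 + \left(\frac{14425}{90} + \frac{1262}{-13780}\right) = 13 + \left(14425 \cdot \frac{1}{90} + 1262 \left(- \frac{1}{13780}\right)\right) = 13 + \left(\frac{2885}{18} - \frac{631}{6890}\right) = 13 + \frac{4966573}{31005} = \frac{5369638}{31005}$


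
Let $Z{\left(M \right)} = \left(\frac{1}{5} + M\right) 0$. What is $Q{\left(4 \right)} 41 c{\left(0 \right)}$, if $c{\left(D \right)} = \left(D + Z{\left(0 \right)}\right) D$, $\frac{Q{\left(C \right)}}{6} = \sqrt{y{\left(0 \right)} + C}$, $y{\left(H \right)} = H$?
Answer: $0$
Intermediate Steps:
$Z{\left(M \right)} = 0$ ($Z{\left(M \right)} = \left(\frac{1}{5} + M\right) 0 = 0$)
$Q{\left(C \right)} = 6 \sqrt{C}$ ($Q{\left(C \right)} = 6 \sqrt{0 + C} = 6 \sqrt{C}$)
$c{\left(D \right)} = D^{2}$ ($c{\left(D \right)} = \left(D + 0\right) D = D D = D^{2}$)
$Q{\left(4 \right)} 41 c{\left(0 \right)} = 6 \sqrt{4} \cdot 41 \cdot 0^{2} = 6 \cdot 2 \cdot 41 \cdot 0 = 12 \cdot 41 \cdot 0 = 492 \cdot 0 = 0$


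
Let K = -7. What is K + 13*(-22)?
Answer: -293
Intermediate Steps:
K + 13*(-22) = -7 + 13*(-22) = -7 - 286 = -293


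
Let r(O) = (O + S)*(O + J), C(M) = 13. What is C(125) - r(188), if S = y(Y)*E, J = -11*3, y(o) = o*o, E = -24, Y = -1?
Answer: -25407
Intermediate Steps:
y(o) = o**2
J = -33
S = -24 (S = (-1)**2*(-24) = 1*(-24) = -24)
r(O) = (-33 + O)*(-24 + O) (r(O) = (O - 24)*(O - 33) = (-24 + O)*(-33 + O) = (-33 + O)*(-24 + O))
C(125) - r(188) = 13 - (792 + 188**2 - 57*188) = 13 - (792 + 35344 - 10716) = 13 - 1*25420 = 13 - 25420 = -25407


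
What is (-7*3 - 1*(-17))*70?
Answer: -280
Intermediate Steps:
(-7*3 - 1*(-17))*70 = (-21 + 17)*70 = -4*70 = -280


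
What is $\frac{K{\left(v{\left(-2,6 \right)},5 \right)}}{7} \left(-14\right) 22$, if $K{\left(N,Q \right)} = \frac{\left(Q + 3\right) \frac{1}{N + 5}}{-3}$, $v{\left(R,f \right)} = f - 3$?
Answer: $\frac{44}{3} \approx 14.667$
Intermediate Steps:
$v{\left(R,f \right)} = -3 + f$
$K{\left(N,Q \right)} = - \frac{3 + Q}{3 \left(5 + N\right)}$ ($K{\left(N,Q \right)} = \frac{3 + Q}{5 + N} \left(- \frac{1}{3}\right) = - \frac{3 + Q}{3 \left(5 + N\right)}$)
$\frac{K{\left(v{\left(-2,6 \right)},5 \right)}}{7} \left(-14\right) 22 = \frac{\frac{1}{3} \frac{1}{5 + \left(-3 + 6\right)} \left(-3 - 5\right)}{7} \left(-14\right) 22 = \frac{-3 - 5}{3 \left(5 + 3\right)} \frac{1}{7} \left(-14\right) 22 = \frac{1}{3} \cdot \frac{1}{8} \left(-8\right) \frac{1}{7} \left(-14\right) 22 = \left(- \frac{1}{3}\right) \frac{1}{7} \left(-14\right) 22 = \left(- \frac{1}{21}\right) \left(-14\right) 22 = \frac{2}{3} \cdot 22 = \frac{44}{3}$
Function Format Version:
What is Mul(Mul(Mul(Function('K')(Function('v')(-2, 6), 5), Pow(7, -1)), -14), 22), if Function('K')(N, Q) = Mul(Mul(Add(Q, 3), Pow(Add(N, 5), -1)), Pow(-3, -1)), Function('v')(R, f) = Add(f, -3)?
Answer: Rational(44, 3) ≈ 14.667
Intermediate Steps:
Function('v')(R, f) = Add(-3, f)
Function('K')(N, Q) = Mul(Rational(-1, 3), Pow(Add(5, N), -1), Add(3, Q)) (Function('K')(N, Q) = Mul(Mul(Add(3, Q), Pow(Add(5, N), -1)), Rational(-1, 3)) = Mul(Mul(Pow(Add(5, N), -1), Add(3, Q)), Rational(-1, 3)) = Mul(Rational(-1, 3), Pow(Add(5, N), -1), Add(3, Q)))
Mul(Mul(Mul(Function('K')(Function('v')(-2, 6), 5), Pow(7, -1)), -14), 22) = Mul(Mul(Mul(Mul(Rational(1, 3), Pow(Add(5, Add(-3, 6)), -1), Add(-3, Mul(-1, 5))), Pow(7, -1)), -14), 22) = Mul(Mul(Mul(Mul(Rational(1, 3), Pow(Add(5, 3), -1), Add(-3, -5)), Rational(1, 7)), -14), 22) = Mul(Mul(Mul(Mul(Rational(1, 3), Pow(8, -1), -8), Rational(1, 7)), -14), 22) = Mul(Mul(Mul(Mul(Rational(1, 3), Rational(1, 8), -8), Rational(1, 7)), -14), 22) = Mul(Mul(Mul(Rational(-1, 3), Rational(1, 7)), -14), 22) = Mul(Mul(Rational(-1, 21), -14), 22) = Mul(Rational(2, 3), 22) = Rational(44, 3)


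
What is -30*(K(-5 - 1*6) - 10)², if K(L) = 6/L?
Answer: -403680/121 ≈ -3336.2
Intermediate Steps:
-30*(K(-5 - 1*6) - 10)² = -30*(6/(-5 - 1*6) - 10)² = -30*(6/(-5 - 6) - 10)² = -30*(6/(-11) - 10)² = -30*(6*(-1/11) - 10)² = -30*(-6/11 - 10)² = -30*(-116/11)² = -30*13456/121 = -403680/121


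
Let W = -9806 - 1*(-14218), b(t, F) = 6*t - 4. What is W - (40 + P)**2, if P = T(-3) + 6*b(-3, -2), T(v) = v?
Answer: -4613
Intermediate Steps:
b(t, F) = -4 + 6*t
P = -135 (P = -3 + 6*(-4 + 6*(-3)) = -3 + 6*(-4 - 18) = -3 + 6*(-22) = -3 - 132 = -135)
W = 4412 (W = -9806 + 14218 = 4412)
W - (40 + P)**2 = 4412 - (40 - 135)**2 = 4412 - 1*(-95)**2 = 4412 - 1*9025 = 4412 - 9025 = -4613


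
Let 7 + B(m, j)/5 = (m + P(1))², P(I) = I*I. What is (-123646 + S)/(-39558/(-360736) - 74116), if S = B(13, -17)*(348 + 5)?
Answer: -37866277552/13368134909 ≈ -2.8326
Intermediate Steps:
P(I) = I²
B(m, j) = -35 + 5*(1 + m)² (B(m, j) = -35 + 5*(m + 1²)² = -35 + 5*(m + 1)² = -35 + 5*(1 + m)²)
S = 333585 (S = (-35 + 5*(1 + 13)²)*(348 + 5) = (-35 + 5*14²)*353 = (-35 + 5*196)*353 = (-35 + 980)*353 = 945*353 = 333585)
(-123646 + S)/(-39558/(-360736) - 74116) = (-123646 + 333585)/(-39558/(-360736) - 74116) = 209939/(-39558*(-1/360736) - 74116) = 209939/(19779/180368 - 74116) = 209939/(-13368134909/180368) = 209939*(-180368/13368134909) = -37866277552/13368134909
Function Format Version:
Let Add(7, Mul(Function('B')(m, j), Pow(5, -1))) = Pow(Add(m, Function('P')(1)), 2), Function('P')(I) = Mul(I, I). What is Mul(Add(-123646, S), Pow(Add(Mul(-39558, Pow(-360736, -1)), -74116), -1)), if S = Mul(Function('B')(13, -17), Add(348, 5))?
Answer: Rational(-37866277552, 13368134909) ≈ -2.8326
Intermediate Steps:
Function('P')(I) = Pow(I, 2)
Function('B')(m, j) = Add(-35, Mul(5, Pow(Add(1, m), 2))) (Function('B')(m, j) = Add(-35, Mul(5, Pow(Add(m, Pow(1, 2)), 2))) = Add(-35, Mul(5, Pow(Add(m, 1), 2))) = Add(-35, Mul(5, Pow(Add(1, m), 2))))
S = 333585 (S = Mul(Add(-35, Mul(5, Pow(Add(1, 13), 2))), Add(348, 5)) = Mul(Add(-35, Mul(5, Pow(14, 2))), 353) = Mul(Add(-35, Mul(5, 196)), 353) = Mul(Add(-35, 980), 353) = Mul(945, 353) = 333585)
Mul(Add(-123646, S), Pow(Add(Mul(-39558, Pow(-360736, -1)), -74116), -1)) = Mul(Add(-123646, 333585), Pow(Add(Mul(-39558, Pow(-360736, -1)), -74116), -1)) = Mul(209939, Pow(Add(Mul(-39558, Rational(-1, 360736)), -74116), -1)) = Mul(209939, Pow(Add(Rational(19779, 180368), -74116), -1)) = Mul(209939, Pow(Rational(-13368134909, 180368), -1)) = Mul(209939, Rational(-180368, 13368134909)) = Rational(-37866277552, 13368134909)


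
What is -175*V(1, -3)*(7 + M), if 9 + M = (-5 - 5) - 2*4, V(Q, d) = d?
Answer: -10500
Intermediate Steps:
M = -27 (M = -9 + ((-5 - 5) - 2*4) = -9 + (-10 - 8) = -9 - 18 = -27)
-175*V(1, -3)*(7 + M) = -(-525)*(7 - 27) = -(-525)*(-20) = -175*60 = -10500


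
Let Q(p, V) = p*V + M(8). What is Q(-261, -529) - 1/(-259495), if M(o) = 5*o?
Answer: 35838594956/259495 ≈ 1.3811e+5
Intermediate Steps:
Q(p, V) = 40 + V*p (Q(p, V) = p*V + 5*8 = V*p + 40 = 40 + V*p)
Q(-261, -529) - 1/(-259495) = (40 - 529*(-261)) - 1/(-259495) = (40 + 138069) - 1*(-1/259495) = 138109 + 1/259495 = 35838594956/259495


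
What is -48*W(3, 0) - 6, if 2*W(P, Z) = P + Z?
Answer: -78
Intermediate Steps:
W(P, Z) = P/2 + Z/2 (W(P, Z) = (P + Z)/2 = P/2 + Z/2)
-48*W(3, 0) - 6 = -48*((½)*3 + (½)*0) - 6 = -48*(3/2 + 0) - 6 = -48*3/2 - 6 = -72 - 6 = -78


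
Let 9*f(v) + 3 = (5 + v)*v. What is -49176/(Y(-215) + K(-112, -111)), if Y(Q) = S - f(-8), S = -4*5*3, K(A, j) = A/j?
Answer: 1819512/2269 ≈ 801.90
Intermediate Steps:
f(v) = -1/3 + v*(5 + v)/9 (f(v) = -1/3 + ((5 + v)*v)/9 = -1/3 + (v*(5 + v))/9 = -1/3 + v*(5 + v)/9)
S = -60 (S = -20*3 = -60)
Y(Q) = -187/3 (Y(Q) = -60 - (-1/3 + (1/9)*(-8)**2 + (5/9)*(-8)) = -60 - (-1/3 + (1/9)*64 - 40/9) = -60 - (-1/3 + 64/9 - 40/9) = -60 - 1*7/3 = -60 - 7/3 = -187/3)
-49176/(Y(-215) + K(-112, -111)) = -49176/(-187/3 - 112/(-111)) = -49176/(-187/3 - 112*(-1/111)) = -49176/(-187/3 + 112/111) = -49176/(-2269/37) = -49176*(-37/2269) = 1819512/2269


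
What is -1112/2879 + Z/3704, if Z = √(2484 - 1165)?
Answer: -1112/2879 + √1319/3704 ≈ -0.37644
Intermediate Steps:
Z = √1319 ≈ 36.318
-1112/2879 + Z/3704 = -1112/2879 + √1319/3704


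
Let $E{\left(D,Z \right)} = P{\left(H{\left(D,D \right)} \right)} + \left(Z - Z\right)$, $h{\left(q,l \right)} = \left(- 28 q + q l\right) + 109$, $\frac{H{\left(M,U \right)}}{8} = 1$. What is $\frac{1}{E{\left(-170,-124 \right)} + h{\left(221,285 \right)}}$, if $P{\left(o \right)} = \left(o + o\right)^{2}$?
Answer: $\frac{1}{57162} \approx 1.7494 \cdot 10^{-5}$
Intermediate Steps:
$H{\left(M,U \right)} = 8$ ($H{\left(M,U \right)} = 8 \cdot 1 = 8$)
$P{\left(o \right)} = 4 o^{2}$ ($P{\left(o \right)} = \left(2 o\right)^{2} = 4 o^{2}$)
$h{\left(q,l \right)} = 109 - 28 q + l q$ ($h{\left(q,l \right)} = \left(- 28 q + l q\right) + 109 = 109 - 28 q + l q$)
$E{\left(D,Z \right)} = 256$ ($E{\left(D,Z \right)} = 4 \cdot 8^{2} + \left(Z - Z\right) = 4 \cdot 64 + 0 = 256 + 0 = 256$)
$\frac{1}{E{\left(-170,-124 \right)} + h{\left(221,285 \right)}} = \frac{1}{256 + \left(109 - 6188 + 285 \cdot 221\right)} = \frac{1}{256 + \left(109 - 6188 + 62985\right)} = \frac{1}{256 + 56906} = \frac{1}{57162}$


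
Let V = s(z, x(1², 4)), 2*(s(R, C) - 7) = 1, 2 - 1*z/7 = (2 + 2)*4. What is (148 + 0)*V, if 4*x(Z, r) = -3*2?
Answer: 1110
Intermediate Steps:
z = -98 (z = 14 - 7*(2 + 2)*4 = 14 - 28*4 = 14 - 7*16 = 14 - 112 = -98)
x(Z, r) = -3/2 (x(Z, r) = (-3*2)/4 = (¼)*(-6) = -3/2)
s(R, C) = 15/2 (s(R, C) = 7 + (½)*1 = 7 + ½ = 15/2)
V = 15/2 ≈ 7.5000
(148 + 0)*V = (148 + 0)*(15/2) = 148*(15/2) = 1110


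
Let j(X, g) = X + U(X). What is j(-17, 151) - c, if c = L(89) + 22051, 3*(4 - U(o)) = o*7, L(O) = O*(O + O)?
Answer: -113599/3 ≈ -37866.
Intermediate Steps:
L(O) = 2*O² (L(O) = O*(2*O) = 2*O²)
U(o) = 4 - 7*o/3 (U(o) = 4 - o*7/3 = 4 - 7*o/3)
j(X, g) = 4 - 4*X/3 (j(X, g) = X + (4 - 7*X/3) = 4 - 4*X/3)
c = 37893 (c = 2*89² + 22051 = 2*7921 + 22051 = 15842 + 22051 = 37893)
j(-17, 151) - c = (4 - 4/3*(-17)) - 1*37893 = (4 + 68/3) - 37893 = 80/3 - 37893 = -113599/3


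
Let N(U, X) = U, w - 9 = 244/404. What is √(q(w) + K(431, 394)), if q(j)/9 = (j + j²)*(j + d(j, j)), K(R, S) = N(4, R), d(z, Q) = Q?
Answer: 2*√458105482951/10201 ≈ 132.70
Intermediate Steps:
w = 970/101 (w = 9 + 244/404 = 9 + 244*(1/404) = 9 + 61/101 = 970/101 ≈ 9.6040)
K(R, S) = 4
q(j) = 18*j*(j + j²) (q(j) = 9*((j + j²)*(j + j)) = 9*((j + j²)*(2*j)) = 9*(2*j*(j + j²)) = 18*j*(j + j²))
√(q(w) + K(431, 394)) = √(18*(970/101)²*(1 + 970/101) + 4) = √(18*(940900/10201)*(1071/101) + 4) = √(18138670200/1030301 + 4) = √(18142791404/1030301) = 2*√458105482951/10201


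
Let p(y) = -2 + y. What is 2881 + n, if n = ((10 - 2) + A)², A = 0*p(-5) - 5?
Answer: 2890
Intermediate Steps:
A = -5 (A = 0*(-2 - 5) - 5 = 0*(-7) - 5 = 0 - 5 = -5)
n = 9 (n = ((10 - 2) - 5)² = (8 - 5)² = 3² = 9)
2881 + n = 2881 + 9 = 2890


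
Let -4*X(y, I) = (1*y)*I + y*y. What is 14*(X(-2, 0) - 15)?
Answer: -224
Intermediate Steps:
X(y, I) = -y²/4 - I*y/4 (X(y, I) = -((1*y)*I + y*y)/4 = -(y*I + y²)/4 = -(I*y + y²)/4 = -(y² + I*y)/4 = -y²/4 - I*y/4)
14*(X(-2, 0) - 15) = 14*(-¼*(-2)*(0 - 2) - 15) = 14*(-¼*(-2)*(-2) - 15) = 14*(-1 - 15) = 14*(-16) = -224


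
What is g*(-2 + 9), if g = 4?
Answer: 28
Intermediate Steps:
g*(-2 + 9) = 4*(-2 + 9) = 4*7 = 28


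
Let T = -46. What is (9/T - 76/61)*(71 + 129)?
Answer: -404500/1403 ≈ -288.31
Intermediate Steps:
(9/T - 76/61)*(71 + 129) = (9/(-46) - 76/61)*(71 + 129) = (9*(-1/46) - 76*1/61)*200 = (-9/46 - 76/61)*200 = -4045/2806*200 = -404500/1403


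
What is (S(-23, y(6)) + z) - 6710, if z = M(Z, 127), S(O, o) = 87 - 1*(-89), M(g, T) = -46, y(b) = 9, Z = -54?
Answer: -6580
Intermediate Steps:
S(O, o) = 176 (S(O, o) = 87 + 89 = 176)
z = -46
(S(-23, y(6)) + z) - 6710 = (176 - 46) - 6710 = 130 - 6710 = -6580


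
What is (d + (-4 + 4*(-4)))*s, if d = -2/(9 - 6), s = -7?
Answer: 434/3 ≈ 144.67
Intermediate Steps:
d = -⅔ (d = -2/3 = (⅓)*(-2) = -⅔ ≈ -0.66667)
(d + (-4 + 4*(-4)))*s = (-⅔ + (-4 + 4*(-4)))*(-7) = (-⅔ + (-4 - 16))*(-7) = (-⅔ - 20)*(-7) = -62/3*(-7) = 434/3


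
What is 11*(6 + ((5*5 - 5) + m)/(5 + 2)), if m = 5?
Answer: 737/7 ≈ 105.29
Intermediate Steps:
11*(6 + ((5*5 - 5) + m)/(5 + 2)) = 11*(6 + ((5*5 - 5) + 5)/(5 + 2)) = 11*(6 + ((25 - 5) + 5)/7) = 11*(6 + (20 + 5)*(⅐)) = 11*(6 + 25*(⅐)) = 11*(6 + 25/7) = 11*(67/7) = 737/7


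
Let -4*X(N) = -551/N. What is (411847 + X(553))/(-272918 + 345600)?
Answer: 911006115/160772584 ≈ 5.6664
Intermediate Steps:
X(N) = 551/(4*N) (X(N) = -(-551)/(4*N) = 551/(4*N))
(411847 + X(553))/(-272918 + 345600) = (411847 + (551/4)/553)/(-272918 + 345600) = (411847 + (551/4)*(1/553))/72682 = (411847 + 551/2212)*(1/72682) = (911006115/2212)*(1/72682) = 911006115/160772584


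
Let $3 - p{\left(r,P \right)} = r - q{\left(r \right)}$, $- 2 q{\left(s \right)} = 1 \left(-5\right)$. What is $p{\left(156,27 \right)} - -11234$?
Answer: $\frac{22167}{2} \approx 11084.0$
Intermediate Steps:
$q{\left(s \right)} = \frac{5}{2}$ ($q{\left(s \right)} = - \frac{1 \left(-5\right)}{2} = \left(- \frac{1}{2}\right) \left(-5\right) = \frac{5}{2}$)
$p{\left(r,P \right)} = \frac{11}{2} - r$ ($p{\left(r,P \right)} = 3 - \left(r - \frac{5}{2}\right) = 3 - \left(- \frac{5}{2} + r\right) = \frac{11}{2} - r$)
$p{\left(156,27 \right)} - -11234 = \left(\frac{11}{2} - 156\right) - -11234 = \left(\frac{11}{2} - 156\right) + 11234 = - \frac{301}{2} + 11234 = \frac{22167}{2}$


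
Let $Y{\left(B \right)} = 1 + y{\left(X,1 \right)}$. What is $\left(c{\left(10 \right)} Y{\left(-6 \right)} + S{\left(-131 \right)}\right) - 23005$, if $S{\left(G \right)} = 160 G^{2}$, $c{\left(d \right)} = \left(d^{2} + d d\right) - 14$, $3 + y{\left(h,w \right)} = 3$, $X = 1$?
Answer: $2722941$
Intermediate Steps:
$y{\left(h,w \right)} = 0$ ($y{\left(h,w \right)} = -3 + 3 = 0$)
$c{\left(d \right)} = -14 + 2 d^{2}$ ($c{\left(d \right)} = \left(d^{2} + d^{2}\right) - 14 = 2 d^{2} - 14 = -14 + 2 d^{2}$)
$Y{\left(B \right)} = 1$ ($Y{\left(B \right)} = 1 + 0 = 1$)
$\left(c{\left(10 \right)} Y{\left(-6 \right)} + S{\left(-131 \right)}\right) - 23005 = \left(\left(-14 + 2 \cdot 10^{2}\right) 1 + 160 \left(-131\right)^{2}\right) - 23005 = \left(\left(-14 + 2 \cdot 100\right) 1 + 160 \cdot 17161\right) - 23005 = \left(\left(-14 + 200\right) 1 + 2745760\right) - 23005 = \left(186 \cdot 1 + 2745760\right) - 23005 = \left(186 + 2745760\right) - 23005 = 2745946 - 23005 = 2722941$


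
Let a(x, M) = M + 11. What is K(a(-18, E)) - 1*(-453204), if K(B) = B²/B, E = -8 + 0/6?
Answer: 453207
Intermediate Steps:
E = -8 (E = -8 + 0*(⅙) = -8 + 0 = -8)
a(x, M) = 11 + M
K(B) = B
K(a(-18, E)) - 1*(-453204) = (11 - 8) - 1*(-453204) = 3 + 453204 = 453207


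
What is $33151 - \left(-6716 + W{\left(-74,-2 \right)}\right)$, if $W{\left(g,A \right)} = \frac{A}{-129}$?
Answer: $\frac{5142841}{129} \approx 39867.0$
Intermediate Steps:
$W{\left(g,A \right)} = - \frac{A}{129}$ ($W{\left(g,A \right)} = A \left(- \frac{1}{129}\right) = - \frac{A}{129}$)
$33151 - \left(-6716 + W{\left(-74,-2 \right)}\right) = 33151 + \left(6716 - \left(- \frac{1}{129}\right) \left(-2\right)\right) = 33151 + \left(6716 - \frac{2}{129}\right) = 33151 + \frac{866362}{129} = \frac{5142841}{129}$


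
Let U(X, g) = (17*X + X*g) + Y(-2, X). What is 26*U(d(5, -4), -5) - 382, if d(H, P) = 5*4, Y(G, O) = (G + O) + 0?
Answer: 6326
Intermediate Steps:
Y(G, O) = G + O
d(H, P) = 20
U(X, g) = -2 + 18*X + X*g (U(X, g) = (17*X + X*g) + (-2 + X) = -2 + 18*X + X*g)
26*U(d(5, -4), -5) - 382 = 26*(-2 + 18*20 + 20*(-5)) - 382 = 26*(-2 + 360 - 100) - 382 = 26*258 - 382 = 6708 - 382 = 6326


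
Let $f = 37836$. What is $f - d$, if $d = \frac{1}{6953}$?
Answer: $\frac{263073707}{6953} \approx 37836.0$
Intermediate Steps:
$d = \frac{1}{6953} \approx 0.00014382$
$f - d = 37836 - \frac{1}{6953} = \frac{263073707}{6953}$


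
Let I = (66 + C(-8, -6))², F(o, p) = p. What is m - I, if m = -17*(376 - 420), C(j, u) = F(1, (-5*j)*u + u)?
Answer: -31652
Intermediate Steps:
C(j, u) = u - 5*j*u (C(j, u) = (-5*j)*u + u = -5*j*u + u = u - 5*j*u)
I = 32400 (I = (66 - 6*(1 - 5*(-8)))² = (66 - 6*(1 + 40))² = (66 - 6*41)² = (66 - 246)² = (-180)² = 32400)
m = 748 (m = -17*(-44) = 748)
m - I = 748 - 1*32400 = 748 - 32400 = -31652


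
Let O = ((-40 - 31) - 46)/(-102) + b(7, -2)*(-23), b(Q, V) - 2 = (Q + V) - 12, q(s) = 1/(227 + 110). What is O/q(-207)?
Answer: 1330813/34 ≈ 39142.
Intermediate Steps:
q(s) = 1/337
b(Q, V) = -10 + Q + V (b(Q, V) = 2 + ((Q + V) - 12) = 2 + (-12 + Q + V) = -10 + Q + V)
O = 3949/34 (O = ((-40 - 31) - 46)/(-102) + (-10 + 7 - 2)*(-23) = (-71 - 46)*(-1/102) - 5*(-23) = -117*(-1/102) + 115 = 39/34 + 115 = 3949/34 ≈ 116.15)
O/q(-207) = 3949/(34*(1/337)) = (3949/34)*337 = 1330813/34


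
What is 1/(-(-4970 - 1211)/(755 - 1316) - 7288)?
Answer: -561/4094749 ≈ -0.00013700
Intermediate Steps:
1/(-(-4970 - 1211)/(755 - 1316) - 7288) = 1/(-(-6181)/(-561) - 7288) = 1/(-(-6181)*(-1)/561 - 7288) = 1/(-1*6181/561 - 7288) = 1/(-6181/561 - 7288) = 1/(-4094749/561) = -561/4094749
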